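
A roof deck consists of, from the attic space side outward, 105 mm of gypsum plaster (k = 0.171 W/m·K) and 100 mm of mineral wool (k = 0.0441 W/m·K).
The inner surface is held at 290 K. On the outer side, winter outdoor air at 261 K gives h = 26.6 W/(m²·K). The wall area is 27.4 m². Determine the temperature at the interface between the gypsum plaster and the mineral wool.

T ≈ 284 K

Model the wall as resistances in series:
R_gypsum plaster = L/(kA) = 0.105/(0.171×27.4) = 0.02241 K/W
R_mineral wool = L/(kA) = 0.1/(0.0441×27.4) = 0.08276 K/W
R_outer film = 1/(h_o·A) = 1/(26.6×27.4) = 0.001372 K/W
R_total = 0.1065 K/W;  Q = ΔT/R_total = 29/0.1065 = 272.2 W
T_interface = T_inner − Q·ΣR(inner→interface) = 290 − 272×0.02241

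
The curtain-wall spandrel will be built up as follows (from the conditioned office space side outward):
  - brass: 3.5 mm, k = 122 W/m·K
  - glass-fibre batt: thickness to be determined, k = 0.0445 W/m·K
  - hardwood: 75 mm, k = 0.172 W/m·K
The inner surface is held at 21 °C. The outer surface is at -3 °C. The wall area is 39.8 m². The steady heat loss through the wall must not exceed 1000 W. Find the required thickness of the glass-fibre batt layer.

L ≈ 23.1 mm

Thermal resistances in series:
R_brass = L/(kA) = 0.0035/(122×39.8) = 7.208×10^-7 K/W
R_hardwood = L/(kA) = 0.075/(0.172×39.8) = 0.01096 K/W
Sum of the known resistances R_other = 0.01096 K/W
Required total resistance R_tot = ΔT/Q_allow = 24/1000 = 0.024 K/W
R_glass-fibre batt = R_tot − R_other = 0.01304 K/W
L = R·k·A = 0.01304×0.0445×39.8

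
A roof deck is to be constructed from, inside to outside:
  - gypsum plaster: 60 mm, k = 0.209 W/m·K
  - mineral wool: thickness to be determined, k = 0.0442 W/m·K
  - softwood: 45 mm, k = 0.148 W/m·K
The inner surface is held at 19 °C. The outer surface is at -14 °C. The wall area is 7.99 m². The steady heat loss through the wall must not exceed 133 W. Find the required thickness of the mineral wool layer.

Model the wall as resistances in series:
R_gypsum plaster = L/(kA) = 0.06/(0.209×7.99) = 0.03593 K/W
R_softwood = L/(kA) = 0.045/(0.148×7.99) = 0.03805 K/W
Sum of the known resistances R_other = 0.07398 K/W
Required total resistance R_tot = ΔT/Q_allow = 33/133 = 0.2481 K/W
R_mineral wool = R_tot − R_other = 0.1741 K/W
L = R·k·A = 0.1741×0.0442×7.99

L ≈ 61.5 mm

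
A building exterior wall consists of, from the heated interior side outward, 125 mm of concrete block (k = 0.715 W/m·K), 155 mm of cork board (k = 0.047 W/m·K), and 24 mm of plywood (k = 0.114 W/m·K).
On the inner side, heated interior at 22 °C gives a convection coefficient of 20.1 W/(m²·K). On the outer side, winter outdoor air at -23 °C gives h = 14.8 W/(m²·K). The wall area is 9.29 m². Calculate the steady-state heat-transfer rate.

Q ≈ 110 W

Series thermal resistances:
R_inner film = 1/(h_i·A) = 1/(20.1×9.29) = 0.005355 K/W
R_concrete block = L/(kA) = 0.125/(0.715×9.29) = 0.01882 K/W
R_cork board = L/(kA) = 0.155/(0.047×9.29) = 0.355 K/W
R_plywood = L/(kA) = 0.024/(0.114×9.29) = 0.02266 K/W
R_outer film = 1/(h_o·A) = 1/(14.8×9.29) = 0.007273 K/W
R_total = 0.4091 K/W
Q = ΔT / R_total = 45 / 0.4091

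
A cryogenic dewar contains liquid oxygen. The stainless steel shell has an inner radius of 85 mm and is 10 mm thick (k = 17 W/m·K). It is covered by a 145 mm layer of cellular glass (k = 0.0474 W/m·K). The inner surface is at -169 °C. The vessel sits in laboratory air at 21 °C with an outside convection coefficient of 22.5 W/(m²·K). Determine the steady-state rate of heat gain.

Q ≈ 17.7 W

Each spherical layer contributes R = (1/r_i − 1/r_o)/(4πk):
R_stainless steel shell = (1/0.085 − 1/0.095)/(4π×17) = 0.005797 K/W
R_cellular glass = (1/0.095 − 1/0.24)/(4π×0.0474) = 10.68 K/W
R_outer film = 1/(h·4πr_o²) = 1/(22.5×4π×0.24²) = 0.0614 K/W
R_total = 10.74 K/W
Q = ΔT/R_total = 190/10.74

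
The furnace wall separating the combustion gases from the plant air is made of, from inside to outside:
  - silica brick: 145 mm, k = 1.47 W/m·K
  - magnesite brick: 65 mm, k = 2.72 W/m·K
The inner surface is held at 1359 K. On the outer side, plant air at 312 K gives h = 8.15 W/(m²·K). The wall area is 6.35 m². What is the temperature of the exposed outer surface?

T ≈ 836 K

Series thermal resistances:
R_silica brick = L/(kA) = 0.145/(1.47×6.35) = 0.01553 K/W
R_magnesite brick = L/(kA) = 0.065/(2.72×6.35) = 0.003763 K/W
R_outer film = 1/(h_o·A) = 1/(8.15×6.35) = 0.01932 K/W
R_total = 0.03862 K/W;  Q = ΔT/R_total = 1047/0.03862 = 27110 W
T_interface = T_inner − Q·ΣR(inner→interface) = 1359 − 27100×0.0193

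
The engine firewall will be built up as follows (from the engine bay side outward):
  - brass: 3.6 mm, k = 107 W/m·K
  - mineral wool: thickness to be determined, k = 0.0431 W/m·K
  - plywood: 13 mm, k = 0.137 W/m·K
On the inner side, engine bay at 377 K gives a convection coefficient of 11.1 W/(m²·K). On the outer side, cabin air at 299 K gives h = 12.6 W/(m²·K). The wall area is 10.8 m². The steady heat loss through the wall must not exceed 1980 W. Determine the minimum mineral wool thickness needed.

Series thermal resistances:
R_inner film = 1/(h_i·A) = 1/(11.1×10.8) = 0.008342 K/W
R_brass = L/(kA) = 0.0036/(107×10.8) = 3.115×10^-6 K/W
R_plywood = L/(kA) = 0.013/(0.137×10.8) = 0.008786 K/W
R_outer film = 1/(h_o·A) = 1/(12.6×10.8) = 0.007349 K/W
Sum of the known resistances R_other = 0.02448 K/W
Required total resistance R_tot = ΔT/Q_allow = 78/1980 = 0.03939 K/W
R_mineral wool = R_tot − R_other = 0.01491 K/W
L = R·k·A = 0.01491×0.0431×10.8

L ≈ 6.94 mm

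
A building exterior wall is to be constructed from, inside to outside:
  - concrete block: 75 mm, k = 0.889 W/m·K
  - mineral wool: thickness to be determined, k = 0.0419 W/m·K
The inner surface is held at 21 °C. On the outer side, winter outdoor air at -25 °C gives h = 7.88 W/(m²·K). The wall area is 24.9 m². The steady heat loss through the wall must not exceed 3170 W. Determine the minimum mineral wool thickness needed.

L ≈ 6.29 mm

Series thermal resistances:
R_concrete block = L/(kA) = 0.075/(0.889×24.9) = 0.003388 K/W
R_outer film = 1/(h_o·A) = 1/(7.88×24.9) = 0.005097 K/W
Sum of the known resistances R_other = 0.008485 K/W
Required total resistance R_tot = ΔT/Q_allow = 46/3170 = 0.01451 K/W
R_mineral wool = R_tot − R_other = 0.006026 K/W
L = R·k·A = 0.006026×0.0419×24.9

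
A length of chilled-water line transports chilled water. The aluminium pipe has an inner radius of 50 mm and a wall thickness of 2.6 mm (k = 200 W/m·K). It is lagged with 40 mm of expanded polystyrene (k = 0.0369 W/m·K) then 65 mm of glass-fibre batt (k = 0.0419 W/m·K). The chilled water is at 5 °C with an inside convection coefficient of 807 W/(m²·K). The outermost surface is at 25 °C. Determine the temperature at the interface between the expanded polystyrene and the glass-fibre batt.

Radial resistances (cylindrical: R_cond = ln(r_o/r_i)/(2πkL), R_conv = 1/(h·2πrL)):
R_inner film = 1/(h_i·2πr₁L) = 1/(807×2π×0.05×1) = 0.003944 K/W
R_aluminium pipe wall = ln(52.6/50)/(2π×200×1) = 4.034×10^-5 K/W
R_expanded polystyrene = ln(92.6/52.6)/(2π×0.0369×1) = 2.439 K/W
R_glass-fibre batt = ln(157.6/92.6)/(2π×0.0419×1) = 2.02 K/W
R_total = 4.463 K/W
Q = ΔT/R_total = 20/4.463
Q = 4.48 W/m
T_interface = T_inner + Q·ΣR(inner→interface) = 5 + 4.48×2.443

T ≈ 15.9 °C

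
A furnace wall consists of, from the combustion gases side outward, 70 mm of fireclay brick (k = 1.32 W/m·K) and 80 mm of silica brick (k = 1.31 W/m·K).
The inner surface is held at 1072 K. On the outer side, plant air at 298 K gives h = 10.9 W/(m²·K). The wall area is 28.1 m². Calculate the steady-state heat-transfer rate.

Q ≈ 106000 W

Using the resistance-network approach (series):
R_fireclay brick = L/(kA) = 0.07/(1.32×28.1) = 0.001887 K/W
R_silica brick = L/(kA) = 0.08/(1.31×28.1) = 0.002173 K/W
R_outer film = 1/(h_o·A) = 1/(10.9×28.1) = 0.003265 K/W
R_total = 0.007325 K/W
Q = ΔT / R_total = 774 / 0.007325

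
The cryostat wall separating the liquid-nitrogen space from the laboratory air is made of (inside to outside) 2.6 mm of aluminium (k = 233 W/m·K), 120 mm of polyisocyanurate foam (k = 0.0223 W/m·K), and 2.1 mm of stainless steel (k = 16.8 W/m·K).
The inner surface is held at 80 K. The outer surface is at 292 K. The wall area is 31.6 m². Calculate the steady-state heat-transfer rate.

Q ≈ 1240 W

Using the resistance-network approach (series):
R_aluminium = L/(kA) = 0.0026/(233×31.6) = 3.531×10^-7 K/W
R_polyisocyanurate foam = L/(kA) = 0.12/(0.0223×31.6) = 0.1703 K/W
R_stainless steel = L/(kA) = 0.0021/(16.8×31.6) = 3.956×10^-6 K/W
R_total = 0.1703 K/W
Q = ΔT / R_total = 212 / 0.1703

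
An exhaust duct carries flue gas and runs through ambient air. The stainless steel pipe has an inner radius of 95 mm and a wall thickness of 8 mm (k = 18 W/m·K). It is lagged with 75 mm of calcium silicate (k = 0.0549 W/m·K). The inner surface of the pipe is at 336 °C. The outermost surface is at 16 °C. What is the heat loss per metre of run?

q′ ≈ 202 W/m

Radial resistances (cylindrical: R_cond = ln(r_o/r_i)/(2πkL), R_conv = 1/(h·2πrL)):
R_stainless steel pipe wall = ln(103/95)/(2π×18×1) = 7.149×10^-4 K/W
R_calcium silicate = ln(178/103)/(2π×0.0549×1) = 1.586 K/W
R_total = 1.587 K/W
Q = ΔT/R_total = 320/1.587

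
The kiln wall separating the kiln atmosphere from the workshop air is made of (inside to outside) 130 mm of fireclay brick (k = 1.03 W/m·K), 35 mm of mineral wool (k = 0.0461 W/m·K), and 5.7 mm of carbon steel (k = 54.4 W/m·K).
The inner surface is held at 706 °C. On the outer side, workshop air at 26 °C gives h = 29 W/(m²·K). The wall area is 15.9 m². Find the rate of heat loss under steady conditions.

Q ≈ 11800 W

Treating each layer as a thermal resistance in series:
R_fireclay brick = L/(kA) = 0.13/(1.03×15.9) = 0.007938 K/W
R_mineral wool = L/(kA) = 0.035/(0.0461×15.9) = 0.04775 K/W
R_carbon steel = L/(kA) = 0.0057/(54.4×15.9) = 6.59×10^-6 K/W
R_outer film = 1/(h_o·A) = 1/(29×15.9) = 0.002169 K/W
R_total = 0.05786 K/W
Q = ΔT / R_total = 680 / 0.05786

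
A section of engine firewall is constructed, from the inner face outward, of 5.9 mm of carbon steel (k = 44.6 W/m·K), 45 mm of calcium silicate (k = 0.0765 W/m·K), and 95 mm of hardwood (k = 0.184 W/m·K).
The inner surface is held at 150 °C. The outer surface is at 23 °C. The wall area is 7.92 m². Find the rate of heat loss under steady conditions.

Q ≈ 911 W

Series thermal resistances:
R_carbon steel = L/(kA) = 0.0059/(44.6×7.92) = 1.67×10^-5 K/W
R_calcium silicate = L/(kA) = 0.045/(0.0765×7.92) = 0.07427 K/W
R_hardwood = L/(kA) = 0.095/(0.184×7.92) = 0.06519 K/W
R_total = 0.1395 K/W
Q = ΔT / R_total = 127 / 0.1395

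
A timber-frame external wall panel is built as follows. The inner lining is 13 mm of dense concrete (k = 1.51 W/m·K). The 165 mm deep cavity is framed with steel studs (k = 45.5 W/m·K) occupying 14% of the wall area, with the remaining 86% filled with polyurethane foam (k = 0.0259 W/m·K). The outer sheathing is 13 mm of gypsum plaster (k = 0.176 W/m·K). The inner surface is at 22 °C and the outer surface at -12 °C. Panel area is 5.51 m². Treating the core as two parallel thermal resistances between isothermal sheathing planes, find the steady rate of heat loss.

Sheathing layers in series; stud and cavity paths in parallel between them.
R_inner = 0.013/(1.51×5.51) = 0.001562 K/W
R_stud  = 0.165/(45.5×0.14×5.51) = 0.004701 K/W
R_cav   = 0.165/(0.0259×0.86×5.51) = 1.344 K/W
1/R_core = 1/R_stud + 1/R_cav → R_core = 0.004685 K/W
R_outer = 0.013/(0.176×5.51) = 0.01341 K/W
R_total = 0.01965 K/W
Q = ΔT/R_total = 34/0.01965

Q ≈ 1730 W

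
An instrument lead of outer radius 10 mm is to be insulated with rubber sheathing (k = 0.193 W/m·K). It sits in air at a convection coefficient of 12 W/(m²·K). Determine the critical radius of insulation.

For a cylinder r_cr = k/h = 0.193/12
r_cr = 16.1 mm; since the bare radius (10 mm) is below r_cr, adding a thin layer of insulation will *increase* heat loss.

r_cr ≈ 16.1 mm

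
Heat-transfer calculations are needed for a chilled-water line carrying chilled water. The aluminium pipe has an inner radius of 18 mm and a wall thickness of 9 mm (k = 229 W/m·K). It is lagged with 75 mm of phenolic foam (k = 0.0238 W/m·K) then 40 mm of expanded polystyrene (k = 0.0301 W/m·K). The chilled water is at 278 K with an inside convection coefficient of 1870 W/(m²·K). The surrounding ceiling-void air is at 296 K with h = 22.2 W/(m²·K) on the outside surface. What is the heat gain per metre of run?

q′ ≈ 1.68 W/m

Per-layer cylindrical resistances, series-summed:
R_inner film = 1/(h_i·2πr₁L) = 1/(1870×2π×0.018×1) = 0.004728 K/W
R_aluminium pipe wall = ln(27/18)/(2π×229×1) = 2.818×10^-4 K/W
R_phenolic foam = ln(102/27)/(2π×0.0238×1) = 8.888 K/W
R_expanded polystyrene = ln(142/102)/(2π×0.0301×1) = 1.749 K/W
R_outer film = 1/(h_o·2πr_oL) = 1/(22.2×2π×0.142×1) = 0.05049 K/W
R_total = 10.69 K/W
Q = ΔT/R_total = 18/10.69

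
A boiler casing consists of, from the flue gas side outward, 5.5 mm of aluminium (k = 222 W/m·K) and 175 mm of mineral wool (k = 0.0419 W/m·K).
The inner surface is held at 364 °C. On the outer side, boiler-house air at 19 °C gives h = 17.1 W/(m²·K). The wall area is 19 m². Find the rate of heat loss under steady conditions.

Model the wall as resistances in series:
R_aluminium = L/(kA) = 0.0055/(222×19) = 1.304×10^-6 K/W
R_mineral wool = L/(kA) = 0.175/(0.0419×19) = 0.2198 K/W
R_outer film = 1/(h_o·A) = 1/(17.1×19) = 0.003078 K/W
R_total = 0.2229 K/W
Q = ΔT / R_total = 345 / 0.2229

Q ≈ 1550 W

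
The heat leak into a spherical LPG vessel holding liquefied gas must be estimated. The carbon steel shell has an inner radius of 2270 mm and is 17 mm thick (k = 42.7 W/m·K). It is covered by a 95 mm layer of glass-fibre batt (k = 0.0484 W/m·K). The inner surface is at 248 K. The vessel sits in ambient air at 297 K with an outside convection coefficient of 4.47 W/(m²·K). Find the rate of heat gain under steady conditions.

Radial (spherical) resistances in series:
R_carbon steel shell = (1/2.27 − 1/2.287)/(4π×42.7) = 6.103×10^-6 K/W
R_glass-fibre batt = (1/2.287 − 1/2.382)/(4π×0.0484) = 0.02867 K/W
R_outer film = 1/(h·4πr_o²) = 1/(4.47×4π×2.382²) = 0.003138 K/W
R_total = 0.03182 K/W
Q = ΔT/R_total = 49/0.03182

Q ≈ 1540 W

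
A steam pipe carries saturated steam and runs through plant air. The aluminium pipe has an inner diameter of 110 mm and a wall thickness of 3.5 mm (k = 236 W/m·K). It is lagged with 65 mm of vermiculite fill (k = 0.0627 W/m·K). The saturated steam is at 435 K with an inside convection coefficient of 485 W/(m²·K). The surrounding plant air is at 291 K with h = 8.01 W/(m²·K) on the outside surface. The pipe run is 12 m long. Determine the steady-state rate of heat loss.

Q ≈ 837 W

Radial resistances (cylindrical: R_cond = ln(r_o/r_i)/(2πkL), R_conv = 1/(h·2πrL)):
R_inner film = 1/(h_i·2πr₁L) = 1/(485×2π×0.055×12) = 4.972×10^-4 K/W
R_aluminium pipe wall = ln(58.5/55)/(2π×236×12) = 3.467×10^-6 K/W
R_vermiculite fill = ln(123.5/58.5)/(2π×0.0627×12) = 0.1581 K/W
R_outer film = 1/(h_o·2πr_oL) = 1/(8.01×2π×0.1235×12) = 0.01341 K/W
R_total = 0.172 K/W
Q = ΔT/R_total = 144/0.172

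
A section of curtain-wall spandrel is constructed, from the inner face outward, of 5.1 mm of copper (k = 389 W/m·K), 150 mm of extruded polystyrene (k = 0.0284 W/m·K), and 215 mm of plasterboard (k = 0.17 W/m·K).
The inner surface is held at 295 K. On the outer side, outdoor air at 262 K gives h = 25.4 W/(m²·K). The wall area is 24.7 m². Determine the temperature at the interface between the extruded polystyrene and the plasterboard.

Series thermal resistances:
R_copper = L/(kA) = 0.0051/(389×24.7) = 5.308×10^-7 K/W
R_extruded polystyrene = L/(kA) = 0.15/(0.0284×24.7) = 0.2138 K/W
R_plasterboard = L/(kA) = 0.215/(0.17×24.7) = 0.0512 K/W
R_outer film = 1/(h_o·A) = 1/(25.4×24.7) = 0.001594 K/W
R_total = 0.2666 K/W;  Q = ΔT/R_total = 33/0.2666 = 123.8 W
T_interface = T_inner − Q·ΣR(inner→interface) = 295 − 124×0.2138

T ≈ 269 K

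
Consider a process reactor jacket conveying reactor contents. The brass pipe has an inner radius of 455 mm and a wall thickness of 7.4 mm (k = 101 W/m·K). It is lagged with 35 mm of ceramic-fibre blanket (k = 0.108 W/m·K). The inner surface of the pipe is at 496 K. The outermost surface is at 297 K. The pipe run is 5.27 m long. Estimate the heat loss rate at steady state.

For a radial system each layer contributes R = ln(r_out/r_in)/(2πkL); films add R = 1/(hA).
R_brass pipe wall = ln(462.4/455)/(2π×101×5.27) = 4.824×10^-6 K/W
R_ceramic-fibre blanket = ln(497.4/462.4)/(2π×0.108×5.27) = 0.0204 K/W
R_total = 0.02041 K/W
Q = ΔT/R_total = 199/0.02041

Q ≈ 9750 W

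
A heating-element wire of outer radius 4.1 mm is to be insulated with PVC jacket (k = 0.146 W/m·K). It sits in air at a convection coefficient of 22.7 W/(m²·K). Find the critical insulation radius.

r_cr ≈ 6.43 mm

For a cylinder r_cr = k/h = 0.146/22.7
r_cr = 6.43 mm; since the bare radius (4.1 mm) is below r_cr, adding a thin layer of insulation will *increase* heat loss.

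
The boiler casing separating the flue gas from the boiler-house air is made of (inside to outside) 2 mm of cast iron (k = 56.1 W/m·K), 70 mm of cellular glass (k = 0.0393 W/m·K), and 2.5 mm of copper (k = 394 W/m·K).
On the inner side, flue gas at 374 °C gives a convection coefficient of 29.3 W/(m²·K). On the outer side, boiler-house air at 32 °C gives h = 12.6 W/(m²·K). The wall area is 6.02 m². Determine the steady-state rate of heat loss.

Q ≈ 1090 W

Model the wall as resistances in series:
R_inner film = 1/(h_i·A) = 1/(29.3×6.02) = 0.005669 K/W
R_cast iron = L/(kA) = 0.002/(56.1×6.02) = 5.922×10^-6 K/W
R_cellular glass = L/(kA) = 0.07/(0.0393×6.02) = 0.2959 K/W
R_copper = L/(kA) = 0.0025/(394×6.02) = 1.054×10^-6 K/W
R_outer film = 1/(h_o·A) = 1/(12.6×6.02) = 0.01318 K/W
R_total = 0.3147 K/W
Q = ΔT / R_total = 342 / 0.3147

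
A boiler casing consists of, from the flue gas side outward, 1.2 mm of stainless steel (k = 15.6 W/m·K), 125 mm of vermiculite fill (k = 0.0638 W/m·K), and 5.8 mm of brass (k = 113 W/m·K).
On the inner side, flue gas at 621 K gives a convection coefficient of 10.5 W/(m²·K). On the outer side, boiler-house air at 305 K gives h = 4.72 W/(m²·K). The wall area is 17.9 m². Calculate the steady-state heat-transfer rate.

Q ≈ 2500 W

Treating each layer as a thermal resistance in series:
R_inner film = 1/(h_i·A) = 1/(10.5×17.9) = 0.005321 K/W
R_stainless steel = L/(kA) = 0.0012/(15.6×17.9) = 4.297×10^-6 K/W
R_vermiculite fill = L/(kA) = 0.125/(0.0638×17.9) = 0.1095 K/W
R_brass = L/(kA) = 0.0058/(113×17.9) = 2.867×10^-6 K/W
R_outer film = 1/(h_o·A) = 1/(4.72×17.9) = 0.01184 K/W
R_total = 0.1266 K/W
Q = ΔT / R_total = 316 / 0.1266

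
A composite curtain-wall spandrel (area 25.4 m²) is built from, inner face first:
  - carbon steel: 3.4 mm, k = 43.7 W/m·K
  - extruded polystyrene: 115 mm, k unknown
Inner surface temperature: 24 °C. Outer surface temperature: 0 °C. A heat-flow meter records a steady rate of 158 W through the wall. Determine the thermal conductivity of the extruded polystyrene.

k ≈ 0.0298 W/(m·K)

Thermal resistances in series:
R_carbon steel = L/(kA) = 0.0034/(43.7×25.4) = 3.063×10^-6 K/W
Sum of known resistances R_other = 3.063×10^-6 K/W
Total R = ΔT/Q = 24/158 = 0.1519 K/W
R_extruded polystyrene = R_total − R_other = 0.1519 K/W
k = L/(R·A) = 0.115/(0.1519×25.4)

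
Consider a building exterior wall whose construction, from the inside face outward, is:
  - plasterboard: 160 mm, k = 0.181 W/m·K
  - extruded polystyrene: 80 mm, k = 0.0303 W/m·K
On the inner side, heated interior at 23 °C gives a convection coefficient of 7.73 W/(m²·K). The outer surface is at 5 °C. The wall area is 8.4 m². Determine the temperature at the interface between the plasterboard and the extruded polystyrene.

T ≈ 18 °C

Series thermal resistances:
R_inner film = 1/(h_i·A) = 1/(7.73×8.4) = 0.0154 K/W
R_plasterboard = L/(kA) = 0.16/(0.181×8.4) = 0.1052 K/W
R_extruded polystyrene = L/(kA) = 0.08/(0.0303×8.4) = 0.3143 K/W
R_total = 0.435 K/W;  Q = ΔT/R_total = 18/0.435 = 41.38 W
T_interface = T_inner − Q·ΣR(inner→interface) = 23 − 41.4×0.1206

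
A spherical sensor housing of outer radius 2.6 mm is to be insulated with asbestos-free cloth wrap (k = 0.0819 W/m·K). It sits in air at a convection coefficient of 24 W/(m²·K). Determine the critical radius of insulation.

For a sphere r_cr = 2k/h = 2×0.0819/24
r_cr = 6.83 mm; since the bare radius (2.6 mm) is below r_cr, adding a thin layer of insulation will *increase* heat loss.

r_cr ≈ 6.83 mm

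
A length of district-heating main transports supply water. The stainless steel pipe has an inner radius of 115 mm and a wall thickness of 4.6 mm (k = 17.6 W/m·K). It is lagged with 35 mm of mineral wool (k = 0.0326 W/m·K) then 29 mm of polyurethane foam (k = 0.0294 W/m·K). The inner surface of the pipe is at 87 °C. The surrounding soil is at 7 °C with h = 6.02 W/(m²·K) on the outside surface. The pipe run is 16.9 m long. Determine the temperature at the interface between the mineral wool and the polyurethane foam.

T ≈ 43.9 °C

Treating each annulus and film as a series resistance:
R_stainless steel pipe wall = ln(119.6/115)/(2π×17.6×16.9) = 2.099×10^-5 K/W
R_mineral wool = ln(154.6/119.6)/(2π×0.0326×16.9) = 0.07415 K/W
R_polyurethane foam = ln(183.6/154.6)/(2π×0.0294×16.9) = 0.05507 K/W
R_outer film = 1/(h_o·2πr_oL) = 1/(6.02×2π×0.1836×16.9) = 0.00852 K/W
R_total = 0.1378 K/W
Q = ΔT/R_total = 80/0.1378
Q = 581 W
T_interface = T_inner − Q·ΣR(inner→interface) = 87 − 581×0.07417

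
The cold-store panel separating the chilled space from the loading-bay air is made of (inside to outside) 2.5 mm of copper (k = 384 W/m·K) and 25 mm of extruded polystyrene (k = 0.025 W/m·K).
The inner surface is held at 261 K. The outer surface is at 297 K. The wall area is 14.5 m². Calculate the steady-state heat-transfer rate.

Treating each layer as a thermal resistance in series:
R_copper = L/(kA) = 0.0025/(384×14.5) = 4.49×10^-7 K/W
R_extruded polystyrene = L/(kA) = 0.025/(0.025×14.5) = 0.06897 K/W
R_total = 0.06897 K/W
Q = ΔT / R_total = 36 / 0.06897

Q ≈ 522 W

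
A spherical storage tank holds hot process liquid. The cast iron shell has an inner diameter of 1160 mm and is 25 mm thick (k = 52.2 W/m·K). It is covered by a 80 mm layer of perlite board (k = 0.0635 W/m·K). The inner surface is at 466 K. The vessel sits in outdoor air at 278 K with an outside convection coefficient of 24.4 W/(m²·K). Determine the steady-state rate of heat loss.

For a spherical shell R = (1/r₁ − 1/r₂)/(4πk); film R = 1/(h·4πr²). In series:
R_cast iron shell = (1/0.58 − 1/0.605)/(4π×52.2) = 1.086×10^-4 K/W
R_perlite board = (1/0.605 − 1/0.685)/(4π×0.0635) = 0.2419 K/W
R_outer film = 1/(h·4πr_o²) = 1/(24.4×4π×0.685²) = 0.006951 K/W
R_total = 0.249 K/W
Q = ΔT/R_total = 188/0.249

Q ≈ 755 W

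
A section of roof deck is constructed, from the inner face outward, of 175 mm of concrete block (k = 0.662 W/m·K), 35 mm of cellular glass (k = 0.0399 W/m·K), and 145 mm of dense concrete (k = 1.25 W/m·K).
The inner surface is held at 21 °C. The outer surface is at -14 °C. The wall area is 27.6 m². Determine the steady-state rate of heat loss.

Using the resistance-network approach (series):
R_concrete block = L/(kA) = 0.175/(0.662×27.6) = 0.009578 K/W
R_cellular glass = L/(kA) = 0.035/(0.0399×27.6) = 0.03178 K/W
R_dense concrete = L/(kA) = 0.145/(1.25×27.6) = 0.004203 K/W
R_total = 0.04556 K/W
Q = ΔT / R_total = 35 / 0.04556

Q ≈ 768 W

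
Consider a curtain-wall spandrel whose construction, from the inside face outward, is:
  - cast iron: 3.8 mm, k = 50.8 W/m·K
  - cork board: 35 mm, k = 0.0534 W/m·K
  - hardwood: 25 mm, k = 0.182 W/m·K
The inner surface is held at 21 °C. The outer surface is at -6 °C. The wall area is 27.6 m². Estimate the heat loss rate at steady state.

Model the wall as resistances in series:
R_cast iron = L/(kA) = 0.0038/(50.8×27.6) = 2.71×10^-6 K/W
R_cork board = L/(kA) = 0.035/(0.0534×27.6) = 0.02375 K/W
R_hardwood = L/(kA) = 0.025/(0.182×27.6) = 0.004977 K/W
R_total = 0.02873 K/W
Q = ΔT / R_total = 27 / 0.02873

Q ≈ 940 W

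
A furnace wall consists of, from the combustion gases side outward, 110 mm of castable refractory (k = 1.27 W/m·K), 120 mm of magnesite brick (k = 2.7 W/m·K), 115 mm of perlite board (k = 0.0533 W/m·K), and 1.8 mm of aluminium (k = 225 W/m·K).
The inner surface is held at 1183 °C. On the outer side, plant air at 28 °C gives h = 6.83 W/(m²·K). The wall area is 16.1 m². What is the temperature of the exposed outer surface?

Series thermal resistances:
R_castable refractory = L/(kA) = 0.11/(1.27×16.1) = 0.00538 K/W
R_magnesite brick = L/(kA) = 0.12/(2.7×16.1) = 0.002761 K/W
R_perlite board = L/(kA) = 0.115/(0.0533×16.1) = 0.134 K/W
R_aluminium = L/(kA) = 0.0018/(225×16.1) = 4.969×10^-7 K/W
R_outer film = 1/(h_o·A) = 1/(6.83×16.1) = 0.009094 K/W
R_total = 0.1512 K/W;  Q = ΔT/R_total = 1155/0.1512 = 7637 W
T_interface = T_inner − Q·ΣR(inner→interface) = 1183 − 7640×0.1422

T ≈ 97.4 °C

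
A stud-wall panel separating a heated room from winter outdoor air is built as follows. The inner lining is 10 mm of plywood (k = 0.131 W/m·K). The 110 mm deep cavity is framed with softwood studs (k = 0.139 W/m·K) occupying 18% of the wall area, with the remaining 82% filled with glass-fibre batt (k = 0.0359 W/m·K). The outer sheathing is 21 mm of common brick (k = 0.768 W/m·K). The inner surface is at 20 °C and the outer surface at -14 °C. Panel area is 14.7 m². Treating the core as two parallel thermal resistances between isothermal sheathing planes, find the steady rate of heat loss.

Q ≈ 235 W

Sheathing layers in series; stud and cavity paths in parallel between them.
R_inner = 0.01/(0.131×14.7) = 0.005193 K/W
R_stud  = 0.11/(0.139×0.18×14.7) = 0.2991 K/W
R_cav   = 0.11/(0.0359×0.82×14.7) = 0.2542 K/W
1/R_core = 1/R_stud + 1/R_cav → R_core = 0.1374 K/W
R_outer = 0.021/(0.768×14.7) = 0.00186 K/W
R_total = 0.1445 K/W
Q = ΔT/R_total = 34/0.1445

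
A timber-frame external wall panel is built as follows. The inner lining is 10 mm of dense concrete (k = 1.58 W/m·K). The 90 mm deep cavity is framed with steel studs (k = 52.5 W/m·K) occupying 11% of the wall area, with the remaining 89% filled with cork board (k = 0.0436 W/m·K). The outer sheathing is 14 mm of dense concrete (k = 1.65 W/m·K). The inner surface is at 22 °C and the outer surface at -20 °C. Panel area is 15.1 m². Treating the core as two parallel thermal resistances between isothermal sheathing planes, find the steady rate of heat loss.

Q ≈ 20900 W

Sheathing layers in series; stud and cavity paths in parallel between them.
R_inner = 0.01/(1.58×15.1) = 4.191×10^-4 K/W
R_stud  = 0.09/(52.5×0.11×15.1) = 0.001032 K/W
R_cav   = 0.09/(0.0436×0.89×15.1) = 0.1536 K/W
1/R_core = 1/R_stud + 1/R_cav → R_core = 0.001025 K/W
R_outer = 0.014/(1.65×15.1) = 5.619×10^-4 K/W
R_total = 0.002006 K/W
Q = ΔT/R_total = 42/0.002006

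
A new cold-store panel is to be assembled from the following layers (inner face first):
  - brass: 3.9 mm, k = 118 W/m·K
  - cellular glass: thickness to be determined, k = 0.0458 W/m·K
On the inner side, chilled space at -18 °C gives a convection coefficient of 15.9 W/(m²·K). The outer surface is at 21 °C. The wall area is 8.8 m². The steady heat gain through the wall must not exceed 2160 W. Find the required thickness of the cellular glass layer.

L ≈ 4.4 mm

Series thermal resistances:
R_inner film = 1/(h_i·A) = 1/(15.9×8.8) = 0.007147 K/W
R_brass = L/(kA) = 0.0039/(118×8.8) = 3.756×10^-6 K/W
Sum of the known resistances R_other = 0.007151 K/W
Required total resistance R_tot = ΔT/Q_allow = 39/2160 = 0.01806 K/W
R_cellular glass = R_tot − R_other = 0.0109 K/W
L = R·k·A = 0.0109×0.0458×8.8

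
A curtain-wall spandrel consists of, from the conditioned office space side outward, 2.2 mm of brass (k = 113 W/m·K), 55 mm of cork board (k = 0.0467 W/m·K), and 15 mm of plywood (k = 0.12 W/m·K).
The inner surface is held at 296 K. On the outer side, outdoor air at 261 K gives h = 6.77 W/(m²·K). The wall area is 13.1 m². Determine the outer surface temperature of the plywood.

T ≈ 265 K

Treating each layer as a thermal resistance in series:
R_brass = L/(kA) = 0.0022/(113×13.1) = 1.486×10^-6 K/W
R_cork board = L/(kA) = 0.055/(0.0467×13.1) = 0.0899 K/W
R_plywood = L/(kA) = 0.015/(0.12×13.1) = 0.009542 K/W
R_outer film = 1/(h_o·A) = 1/(6.77×13.1) = 0.01128 K/W
R_total = 0.1107 K/W;  Q = ΔT/R_total = 35/0.1107 = 316.1 W
T_interface = T_inner − Q·ΣR(inner→interface) = 296 − 316×0.09945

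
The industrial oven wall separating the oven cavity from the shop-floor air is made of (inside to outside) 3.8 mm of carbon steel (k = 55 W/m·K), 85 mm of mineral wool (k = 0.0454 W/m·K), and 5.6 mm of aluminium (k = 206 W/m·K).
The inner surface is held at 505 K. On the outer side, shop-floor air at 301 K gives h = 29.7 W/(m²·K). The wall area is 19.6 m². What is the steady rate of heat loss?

Q ≈ 2100 W

Series thermal resistances:
R_carbon steel = L/(kA) = 0.0038/(55×19.6) = 3.525×10^-6 K/W
R_mineral wool = L/(kA) = 0.085/(0.0454×19.6) = 0.09552 K/W
R_aluminium = L/(kA) = 0.0056/(206×19.6) = 1.387×10^-6 K/W
R_outer film = 1/(h_o·A) = 1/(29.7×19.6) = 0.001718 K/W
R_total = 0.09725 K/W
Q = ΔT / R_total = 204 / 0.09725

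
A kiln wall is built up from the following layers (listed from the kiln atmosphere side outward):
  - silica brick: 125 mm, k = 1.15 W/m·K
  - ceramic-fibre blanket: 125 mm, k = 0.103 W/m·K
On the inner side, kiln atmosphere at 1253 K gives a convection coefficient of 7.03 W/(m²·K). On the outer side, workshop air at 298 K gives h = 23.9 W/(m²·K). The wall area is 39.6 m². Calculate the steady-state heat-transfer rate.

Q ≈ 25100 W

Thermal resistances in series:
R_inner film = 1/(h_i·A) = 1/(7.03×39.6) = 0.003592 K/W
R_silica brick = L/(kA) = 0.125/(1.15×39.6) = 0.002745 K/W
R_ceramic-fibre blanket = L/(kA) = 0.125/(0.103×39.6) = 0.03065 K/W
R_outer film = 1/(h_o·A) = 1/(23.9×39.6) = 0.001057 K/W
R_total = 0.03804 K/W
Q = ΔT / R_total = 955 / 0.03804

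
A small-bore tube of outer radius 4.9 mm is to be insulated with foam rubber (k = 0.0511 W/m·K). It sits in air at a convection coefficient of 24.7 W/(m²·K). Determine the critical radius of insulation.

r_cr ≈ 2.07 mm

For a cylinder r_cr = k/h = 0.0511/24.7
r_cr = 2.07 mm; since the bare radius (4.9 mm) is above r_cr, any added insulation will reduce heat loss.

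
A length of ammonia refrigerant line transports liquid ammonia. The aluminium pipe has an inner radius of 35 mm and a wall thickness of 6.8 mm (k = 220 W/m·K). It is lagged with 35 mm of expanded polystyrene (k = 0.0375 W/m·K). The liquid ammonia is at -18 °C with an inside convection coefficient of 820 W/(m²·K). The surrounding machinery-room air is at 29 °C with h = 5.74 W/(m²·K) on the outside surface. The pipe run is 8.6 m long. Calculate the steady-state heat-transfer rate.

Q ≈ 137 W

Cylindrical conduction, so R = ln(r₂/r₁)/(2πkL) per layer, in series:
R_inner film = 1/(h_i·2πr₁L) = 1/(820×2π×0.035×8.6) = 6.448×10^-4 K/W
R_aluminium pipe wall = ln(41.8/35)/(2π×220×8.6) = 1.494×10^-5 K/W
R_expanded polystyrene = ln(76.8/41.8)/(2π×0.0375×8.6) = 0.3002 K/W
R_outer film = 1/(h_o·2πr_oL) = 1/(5.74×2π×0.0768×8.6) = 0.04198 K/W
R_total = 0.3428 K/W
Q = ΔT/R_total = 47/0.3428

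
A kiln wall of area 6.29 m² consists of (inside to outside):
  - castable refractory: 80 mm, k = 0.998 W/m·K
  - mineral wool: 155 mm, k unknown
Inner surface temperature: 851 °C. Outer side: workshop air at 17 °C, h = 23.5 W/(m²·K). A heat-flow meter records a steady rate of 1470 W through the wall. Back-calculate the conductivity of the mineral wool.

k ≈ 0.045 W/(m·K)

Treating each layer as a thermal resistance in series:
R_castable refractory = L/(kA) = 0.08/(0.998×6.29) = 0.01274 K/W
R_outer film = 1/(h_o·A) = 1/(23.5×6.29) = 0.006765 K/W
Sum of known resistances R_other = 0.01951 K/W
Total R = ΔT/Q = 834/1470 = 0.5673 K/W
R_mineral wool = R_total − R_other = 0.5478 K/W
k = L/(R·A) = 0.155/(0.5478×6.29)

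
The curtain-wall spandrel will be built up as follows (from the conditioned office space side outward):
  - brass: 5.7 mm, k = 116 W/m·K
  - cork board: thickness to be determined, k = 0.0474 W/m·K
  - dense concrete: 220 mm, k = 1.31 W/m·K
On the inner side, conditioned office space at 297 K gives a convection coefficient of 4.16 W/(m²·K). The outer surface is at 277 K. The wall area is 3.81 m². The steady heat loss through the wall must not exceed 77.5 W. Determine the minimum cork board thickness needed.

Thermal resistances in series:
R_inner film = 1/(h_i·A) = 1/(4.16×3.81) = 0.06309 K/W
R_brass = L/(kA) = 0.0057/(116×3.81) = 1.29×10^-5 K/W
R_dense concrete = L/(kA) = 0.22/(1.31×3.81) = 0.04408 K/W
Sum of the known resistances R_other = 0.1072 K/W
Required total resistance R_tot = ΔT/Q_allow = 20/77.5 = 0.2581 K/W
R_cork board = R_tot − R_other = 0.1509 K/W
L = R·k·A = 0.1509×0.0474×3.81

L ≈ 27.2 mm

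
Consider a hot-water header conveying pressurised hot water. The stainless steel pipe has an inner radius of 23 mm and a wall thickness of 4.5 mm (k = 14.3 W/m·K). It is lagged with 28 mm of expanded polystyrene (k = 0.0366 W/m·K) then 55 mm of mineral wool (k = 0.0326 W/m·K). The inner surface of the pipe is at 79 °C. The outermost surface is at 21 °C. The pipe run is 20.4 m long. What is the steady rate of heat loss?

Q ≈ 184 W

For a radial system each layer contributes R = ln(r_out/r_in)/(2πkL); films add R = 1/(hA).
R_stainless steel pipe wall = ln(27.5/23)/(2π×14.3×20.4) = 9.749×10^-5 K/W
R_expanded polystyrene = ln(55.5/27.5)/(2π×0.0366×20.4) = 0.1497 K/W
R_mineral wool = ln(110.5/55.5)/(2π×0.0326×20.4) = 0.1648 K/W
R_total = 0.3146 K/W
Q = ΔT/R_total = 58/0.3146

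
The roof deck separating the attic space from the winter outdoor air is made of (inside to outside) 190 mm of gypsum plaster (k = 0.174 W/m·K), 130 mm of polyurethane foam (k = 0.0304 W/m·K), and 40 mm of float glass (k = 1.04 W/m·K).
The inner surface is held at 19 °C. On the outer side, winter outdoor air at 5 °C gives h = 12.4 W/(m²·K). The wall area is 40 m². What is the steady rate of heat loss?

Thermal resistances in series:
R_gypsum plaster = L/(kA) = 0.19/(0.174×40) = 0.0273 K/W
R_polyurethane foam = L/(kA) = 0.13/(0.0304×40) = 0.1069 K/W
R_float glass = L/(kA) = 0.04/(1.04×40) = 9.615×10^-4 K/W
R_outer film = 1/(h_o·A) = 1/(12.4×40) = 0.002016 K/W
R_total = 0.1372 K/W
Q = ΔT / R_total = 14 / 0.1372

Q ≈ 102 W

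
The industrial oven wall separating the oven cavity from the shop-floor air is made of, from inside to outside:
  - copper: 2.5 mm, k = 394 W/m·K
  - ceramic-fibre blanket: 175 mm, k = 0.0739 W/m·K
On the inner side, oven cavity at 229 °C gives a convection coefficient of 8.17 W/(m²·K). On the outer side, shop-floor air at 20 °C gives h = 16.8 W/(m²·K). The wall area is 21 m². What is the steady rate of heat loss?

Q ≈ 1720 W

Treating each layer as a thermal resistance in series:
R_inner film = 1/(h_i·A) = 1/(8.17×21) = 0.005829 K/W
R_copper = L/(kA) = 0.0025/(394×21) = 3.022×10^-7 K/W
R_ceramic-fibre blanket = L/(kA) = 0.175/(0.0739×21) = 0.1128 K/W
R_outer film = 1/(h_o·A) = 1/(16.8×21) = 0.002834 K/W
R_total = 0.1214 K/W
Q = ΔT / R_total = 209 / 0.1214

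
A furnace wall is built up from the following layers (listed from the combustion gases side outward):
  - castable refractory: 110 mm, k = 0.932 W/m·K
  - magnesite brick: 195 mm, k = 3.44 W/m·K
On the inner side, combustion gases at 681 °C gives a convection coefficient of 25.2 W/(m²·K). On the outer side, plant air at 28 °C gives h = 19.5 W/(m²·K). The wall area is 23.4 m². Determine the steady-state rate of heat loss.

Q ≈ 57500 W

Thermal resistances in series:
R_inner film = 1/(h_i·A) = 1/(25.2×23.4) = 0.001696 K/W
R_castable refractory = L/(kA) = 0.11/(0.932×23.4) = 0.005044 K/W
R_magnesite brick = L/(kA) = 0.195/(3.44×23.4) = 0.002422 K/W
R_outer film = 1/(h_o·A) = 1/(19.5×23.4) = 0.002192 K/W
R_total = 0.01135 K/W
Q = ΔT / R_total = 653 / 0.01135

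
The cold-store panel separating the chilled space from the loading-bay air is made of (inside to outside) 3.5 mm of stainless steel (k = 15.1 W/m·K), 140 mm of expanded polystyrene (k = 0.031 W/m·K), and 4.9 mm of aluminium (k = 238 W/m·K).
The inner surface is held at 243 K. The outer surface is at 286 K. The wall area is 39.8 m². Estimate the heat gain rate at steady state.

Q ≈ 379 W

Treating each layer as a thermal resistance in series:
R_stainless steel = L/(kA) = 0.0035/(15.1×39.8) = 5.824×10^-6 K/W
R_expanded polystyrene = L/(kA) = 0.14/(0.031×39.8) = 0.1135 K/W
R_aluminium = L/(kA) = 0.0049/(238×39.8) = 5.173×10^-7 K/W
R_total = 0.1135 K/W
Q = ΔT / R_total = 43 / 0.1135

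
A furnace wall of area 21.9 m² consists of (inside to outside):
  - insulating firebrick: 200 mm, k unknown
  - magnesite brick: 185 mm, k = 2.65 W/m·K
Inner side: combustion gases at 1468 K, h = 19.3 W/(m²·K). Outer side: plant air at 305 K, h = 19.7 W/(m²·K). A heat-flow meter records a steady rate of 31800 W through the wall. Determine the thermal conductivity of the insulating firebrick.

Treating each layer as a thermal resistance in series:
R_inner film = 1/(h_i·A) = 1/(19.3×21.9) = 0.002366 K/W
R_magnesite brick = L/(kA) = 0.185/(2.65×21.9) = 0.003188 K/W
R_outer film = 1/(h_o·A) = 1/(19.7×21.9) = 0.002318 K/W
Sum of known resistances R_other = 0.007872 K/W
Total R = ΔT/Q = 1163/31800 = 0.03657 K/W
R_insulating firebrick = R_total − R_other = 0.0287 K/W
k = L/(R·A) = 0.2/(0.0287×21.9)

k ≈ 0.318 W/(m·K)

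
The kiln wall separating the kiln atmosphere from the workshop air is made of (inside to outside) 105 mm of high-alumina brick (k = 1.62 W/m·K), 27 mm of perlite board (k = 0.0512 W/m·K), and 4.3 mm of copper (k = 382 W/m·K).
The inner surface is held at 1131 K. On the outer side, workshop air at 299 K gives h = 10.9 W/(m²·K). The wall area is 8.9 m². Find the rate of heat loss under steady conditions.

Q ≈ 10800 W

Treating each layer as a thermal resistance in series:
R_high-alumina brick = L/(kA) = 0.105/(1.62×8.9) = 0.007283 K/W
R_perlite board = L/(kA) = 0.027/(0.0512×8.9) = 0.05925 K/W
R_copper = L/(kA) = 0.0043/(382×8.9) = 1.265×10^-6 K/W
R_outer film = 1/(h_o·A) = 1/(10.9×8.9) = 0.01031 K/W
R_total = 0.07684 K/W
Q = ΔT / R_total = 832 / 0.07684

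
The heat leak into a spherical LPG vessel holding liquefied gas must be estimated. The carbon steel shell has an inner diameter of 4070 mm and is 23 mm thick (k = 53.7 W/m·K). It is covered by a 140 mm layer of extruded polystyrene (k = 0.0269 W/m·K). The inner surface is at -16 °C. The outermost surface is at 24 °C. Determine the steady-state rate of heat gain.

Each spherical layer contributes R = (1/r_i − 1/r_o)/(4πk):
R_carbon steel shell = (1/2.035 − 1/2.058)/(4π×53.7) = 8.138×10^-6 K/W
R_extruded polystyrene = (1/2.058 − 1/2.198)/(4π×0.0269) = 0.09156 K/W
R_total = 0.09157 K/W
Q = ΔT/R_total = 40/0.09157

Q ≈ 437 W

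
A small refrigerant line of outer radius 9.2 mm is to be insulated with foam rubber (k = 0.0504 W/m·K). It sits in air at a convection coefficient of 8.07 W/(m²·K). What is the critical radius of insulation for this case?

r_cr ≈ 6.25 mm

For a cylinder r_cr = k/h = 0.0504/8.07
r_cr = 6.25 mm; since the bare radius (9.2 mm) is above r_cr, any added insulation will reduce heat loss.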